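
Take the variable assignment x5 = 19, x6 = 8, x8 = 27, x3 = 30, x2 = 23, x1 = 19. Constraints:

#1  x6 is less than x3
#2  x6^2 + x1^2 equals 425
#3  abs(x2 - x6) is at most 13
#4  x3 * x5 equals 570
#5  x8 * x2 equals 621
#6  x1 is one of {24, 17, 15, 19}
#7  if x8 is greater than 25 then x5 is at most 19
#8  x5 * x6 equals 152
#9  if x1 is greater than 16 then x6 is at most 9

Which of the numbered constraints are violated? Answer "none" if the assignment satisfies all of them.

The assignment fails constraint 3.

#1 x6 = 8, x3 = 30; 8 < 30 — OK.
#2 x6^2 + x1^2 = 8^2 + 19^2 = 64 + 361 = 425 — OK.
#3 abs(23 - 8) = 15; 15 > 13, exceeds bound 13 — violated.
#4 x3 * x5 = 30 * 19 = 570 — OK.
#5 x8 * x2 = 27 * 23 = 621 — OK.
#6 x1 = 19 is in {24, 17, 15, 19} — OK.
#7 x8 = 27 > 25, so we need x5 ≤ 19; x5 = 19 ≤ 19 — OK.
#8 x5 * x6 = 19 * 8 = 152 — OK.
#9 x1 = 19 > 16, so we need x6 ≤ 9; x6 = 8 ≤ 9 — OK.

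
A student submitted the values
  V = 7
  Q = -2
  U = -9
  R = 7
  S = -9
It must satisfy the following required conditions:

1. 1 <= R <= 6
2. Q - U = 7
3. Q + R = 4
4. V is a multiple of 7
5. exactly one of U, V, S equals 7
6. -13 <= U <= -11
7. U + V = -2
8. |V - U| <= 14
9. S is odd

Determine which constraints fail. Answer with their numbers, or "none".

1. R = 7 is outside [1, 6] — violated.
2. Q - U = -2 - (-9) = 7 — OK.
3. Q + R = -2 + 7 = 5, not 4 — violated.
4. 7 / 7 = 1, so 7 divides 7 — OK.
5. U=-9, V=7, S=-9; 1 of them equals 7 — OK.
6. U = -9 is outside [-13, -11] — violated.
7. U + V = -9 + 7 = -2 — OK.
8. |7 - (-9)| = 16; 16 > 14, exceeds bound 14 — violated.
9. S = -9 is odd — OK.

Constraints 1, 3, 6, 8 are violated.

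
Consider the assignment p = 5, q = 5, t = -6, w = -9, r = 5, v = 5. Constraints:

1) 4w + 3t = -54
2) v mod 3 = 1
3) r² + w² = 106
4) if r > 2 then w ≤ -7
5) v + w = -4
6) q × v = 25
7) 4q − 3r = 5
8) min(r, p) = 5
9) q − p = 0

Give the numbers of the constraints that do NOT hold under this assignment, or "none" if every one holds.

Constraint 2 is violated.

1) 4w + 3t = 4(-9) + 3(-6) = -54  ✔
2) 5 mod 3 = 2, not 1  ✘
3) r² + w² = 5² + (-9)² = 25 + 81 = 106  ✔
4) r = 5 > 2, so we need w ≤ -7; w = -9 ≤ -7  ✔
5) v + w = 5 + (-9) = -4  ✔
6) q × v = 5 × 5 = 25  ✔
7) 4q − 3r = 4(5) − 3(5) = 5  ✔
8) min(5, 5) = 5  ✔
9) q − p = 5 − 5 = 0  ✔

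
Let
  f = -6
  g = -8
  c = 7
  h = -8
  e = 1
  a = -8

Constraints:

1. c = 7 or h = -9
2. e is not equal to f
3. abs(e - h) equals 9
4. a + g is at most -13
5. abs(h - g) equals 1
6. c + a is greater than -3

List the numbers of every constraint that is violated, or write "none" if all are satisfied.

The assignment fails constraint 5.

1. c = 7 = 7 (first disjunct)  yes
2. e = 1, f = -6; distinct  yes
3. abs(1 - (-8)) = 9  yes
4. a + g = -8 + (-8) = -16; -16 ≤ -13  yes
5. abs(-8 - (-8)) = 0, not 1  no
6. c + a = 7 + (-8) = -1; -1 > -3  yes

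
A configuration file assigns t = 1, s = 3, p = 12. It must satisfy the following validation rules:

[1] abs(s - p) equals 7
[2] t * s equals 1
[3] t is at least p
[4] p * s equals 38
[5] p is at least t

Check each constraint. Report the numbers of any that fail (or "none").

No — constraints 1, 2, 3, and 4 are not satisfied.

[1] abs(3 - 12) = 9, not 7 — violated.
[2] t * s = 1 * 3 = 3, not 1 — violated.
[3] t = 1, p = 12; 1 < 12 (want ≥) — violated.
[4] p * s = 12 * 3 = 36, not 38 — violated.
[5] p = 12, t = 1; 12 ≥ 1 — OK.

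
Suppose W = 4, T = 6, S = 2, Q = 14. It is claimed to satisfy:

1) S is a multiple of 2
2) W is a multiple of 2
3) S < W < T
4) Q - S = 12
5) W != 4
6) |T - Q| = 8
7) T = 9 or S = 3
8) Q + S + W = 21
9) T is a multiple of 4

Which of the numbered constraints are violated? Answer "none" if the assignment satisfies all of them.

Constraints 5, 7, 8, 9 are violated.

1) 2 / 2 = 1, so 2 divides 2 — holds.
2) 4 / 2 = 2, so 2 divides 4 — holds.
3) values 2 < 4 < 6 — holds.
4) Q - S = 14 - 2 = 12 — holds.
5) W = 4, but 4 is required to differ — does not hold.
6) |6 - 14| = 8 — holds.
7) T = 6 ≠ 9 and S = 2 ≠ 3; both disjuncts false — does not hold.
8) Q + S + W = 14 + 2 + 4 = 20, not 21 — does not hold.
9) 6 = 4*1 + 2, so 4 does not divide 6 — does not hold.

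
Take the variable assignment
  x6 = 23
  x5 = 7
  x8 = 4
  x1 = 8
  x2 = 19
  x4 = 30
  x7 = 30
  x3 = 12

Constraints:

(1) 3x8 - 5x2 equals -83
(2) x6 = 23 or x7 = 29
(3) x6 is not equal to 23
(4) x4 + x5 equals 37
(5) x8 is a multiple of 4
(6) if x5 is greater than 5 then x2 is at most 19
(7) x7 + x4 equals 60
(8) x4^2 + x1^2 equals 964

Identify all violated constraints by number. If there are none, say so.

Violated: 3.

(1) 3x8 - 5x2 = 3(4) - 5(19) = -83  holds
(2) x6 = 23 = 23 (first disjunct)  holds
(3) x6 = 23, but 23 is required to differ  fails
(4) x4 + x5 = 30 + 7 = 37  holds
(5) 4 / 4 = 1, so 4 divides 4  holds
(6) x5 = 7 > 5, so we need x2 ≤ 19; x2 = 19 ≤ 19  holds
(7) x7 + x4 = 30 + 30 = 60  holds
(8) x4^2 + x1^2 = 30^2 + 8^2 = 900 + 64 = 964  holds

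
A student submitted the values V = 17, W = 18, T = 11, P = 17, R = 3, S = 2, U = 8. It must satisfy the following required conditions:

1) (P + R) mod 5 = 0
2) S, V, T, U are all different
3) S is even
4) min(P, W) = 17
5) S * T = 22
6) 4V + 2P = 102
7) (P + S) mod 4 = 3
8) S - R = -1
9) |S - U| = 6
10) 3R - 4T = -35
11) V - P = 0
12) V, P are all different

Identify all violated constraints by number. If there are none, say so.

1) P + R = 20; 20 mod 5 = 0  ✔
2) values 2, 17, 11, 8 are pairwise distinct  ✔
3) S = 2 is even  ✔
4) min(17, 18) = 17  ✔
5) S * T = 2 * 11 = 22  ✔
6) 4V + 2P = 4(17) + 2(17) = 102  ✔
7) P + S = 19; 19 mod 4 = 3  ✔
8) S - R = 2 - 3 = -1  ✔
9) |2 - 8| = 6  ✔
10) 3R - 4T = 3(3) - 4(11) = -35  ✔
11) V - P = 17 - 17 = 0  ✔
12) V = P = 17, not all different  ✘

Violated: 12.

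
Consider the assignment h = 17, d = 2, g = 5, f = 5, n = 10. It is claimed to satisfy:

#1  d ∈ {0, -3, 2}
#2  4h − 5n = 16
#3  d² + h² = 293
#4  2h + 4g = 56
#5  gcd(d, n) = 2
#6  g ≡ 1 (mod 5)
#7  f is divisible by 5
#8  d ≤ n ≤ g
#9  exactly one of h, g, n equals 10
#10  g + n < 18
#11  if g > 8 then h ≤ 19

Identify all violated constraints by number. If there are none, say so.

#1 d = 2 is in {0, -3, 2} — holds.
#2 4h − 5n = 4(17) − 5(10) = 18, not 16 — fails.
#3 d² + h² = 2² + 17² = 4 + 289 = 293 — holds.
#4 2h + 4g = 2(17) + 4(5) = 54, not 56 — fails.
#5 gcd(2, 10) = 2 — holds.
#6 5 mod 5 = 0, not 1 — fails.
#7 5 / 5 = 1, so 5 divides 5 — holds.
#8 values 2, 10, 5; n = 10 is not ≤ g = 5 — fails.
#9 h=17, g=5, n=10; 1 of them equals 10 — holds.
#10 g + n = 5 + 10 = 15; 15 < 18 — holds.
#11 g = 5, not > 8; antecedent false, conditional vacuously true — holds.

Violated: 2, 4, 6, and 8.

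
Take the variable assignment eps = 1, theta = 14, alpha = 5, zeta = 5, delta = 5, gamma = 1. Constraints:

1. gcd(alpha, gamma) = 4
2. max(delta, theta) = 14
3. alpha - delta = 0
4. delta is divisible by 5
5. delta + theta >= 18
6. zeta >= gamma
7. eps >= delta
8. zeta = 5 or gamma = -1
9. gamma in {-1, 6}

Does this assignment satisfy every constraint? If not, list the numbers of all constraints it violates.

1. gcd(5, 1) = 1, not 4 — violated.
2. max(5, 14) = 14 — satisfied.
3. alpha - delta = 5 - 5 = 0 — satisfied.
4. 5 / 5 = 1, so 5 divides 5 — satisfied.
5. delta + theta = 5 + 14 = 19; 19 ≥ 18 — satisfied.
6. zeta = 5, gamma = 1; 5 ≥ 1 — satisfied.
7. eps = 1, delta = 5; 1 < 5 (want ≥) — violated.
8. zeta = 5 = 5 (first disjunct) — satisfied.
9. gamma = 1 is not in {-1, 6} — violated.

Constraints 1, 7, and 9 do not hold.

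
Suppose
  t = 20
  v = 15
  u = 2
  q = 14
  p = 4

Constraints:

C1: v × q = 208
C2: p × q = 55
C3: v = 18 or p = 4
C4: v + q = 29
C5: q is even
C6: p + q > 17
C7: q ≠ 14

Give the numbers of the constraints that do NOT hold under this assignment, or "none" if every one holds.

Constraints 1, 2, 7 are violated.

C1: v × q = 15 × 14 = 210, not 208 — violated.
C2: p × q = 4 × 14 = 56, not 55 — violated.
C3: v = 15 ≠ 18, but p = 4 = 4 (second disjunct) — satisfied.
C4: v + q = 15 + 14 = 29 — satisfied.
C5: q = 14 is even — satisfied.
C6: p + q = 4 + 14 = 18; 18 > 17 — satisfied.
C7: q = 14, but 14 is required to differ — violated.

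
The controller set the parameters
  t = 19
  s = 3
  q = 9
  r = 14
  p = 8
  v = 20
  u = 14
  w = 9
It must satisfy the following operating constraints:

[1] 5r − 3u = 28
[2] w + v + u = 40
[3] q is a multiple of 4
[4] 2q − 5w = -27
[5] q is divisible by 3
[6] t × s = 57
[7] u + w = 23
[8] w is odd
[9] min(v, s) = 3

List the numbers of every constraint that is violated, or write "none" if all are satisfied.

Constraints 2, 3 do not hold.

[1] 5r − 3u = 5(14) − 3(14) = 28 — holds.
[2] w + v + u = 9 + 20 + 14 = 43, not 40 — does not hold.
[3] 9 = 4×2 + 1, so 4 does not divide 9 — does not hold.
[4] 2q − 5w = 2(9) − 5(9) = -27 — holds.
[5] 9 / 3 = 3, so 3 divides 9 — holds.
[6] t × s = 19 × 3 = 57 — holds.
[7] u + w = 14 + 9 = 23 — holds.
[8] w = 9 is odd — holds.
[9] min(20, 3) = 3 — holds.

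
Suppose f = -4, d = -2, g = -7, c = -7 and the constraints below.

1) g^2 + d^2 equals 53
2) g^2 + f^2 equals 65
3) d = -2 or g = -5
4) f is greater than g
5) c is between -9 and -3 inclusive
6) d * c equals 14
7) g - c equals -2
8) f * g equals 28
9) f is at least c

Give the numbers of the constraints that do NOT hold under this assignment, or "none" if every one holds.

Constraint 7 is violated.

1) g^2 + d^2 = (-7)^2 + (-2)^2 = 49 + 4 = 53  ✔
2) g^2 + f^2 = (-7)^2 + (-4)^2 = 49 + 16 = 65  ✔
3) d = -2 = -2 (first disjunct)  ✔
4) f = -4, g = -7; -4 > -7  ✔
5) c = -7 lies in [-9, -3]  ✔
6) d * c = -2 * (-7) = 14  ✔
7) g - c = -7 - (-7) = 0, not -2  ✘
8) f * g = -4 * (-7) = 28  ✔
9) f = -4, c = -7; -4 ≥ -7  ✔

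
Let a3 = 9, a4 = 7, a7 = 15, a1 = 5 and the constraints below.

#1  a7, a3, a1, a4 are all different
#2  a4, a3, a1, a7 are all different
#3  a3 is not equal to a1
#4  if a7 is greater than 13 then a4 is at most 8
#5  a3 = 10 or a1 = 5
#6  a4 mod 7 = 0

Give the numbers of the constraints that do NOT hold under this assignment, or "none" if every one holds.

#1 values 15, 9, 5, 7 are pairwise distinct — satisfied.
#2 values 7, 9, 5, 15 are pairwise distinct — satisfied.
#3 a3 = 9, a1 = 5; distinct — satisfied.
#4 a7 = 15 > 13, so we need a4 ≤ 8; a4 = 7 ≤ 8 — satisfied.
#5 a3 = 9 ≠ 10, but a1 = 5 = 5 (second disjunct) — satisfied.
#6 7 mod 7 = 0 — satisfied.

All constraints are satisfied.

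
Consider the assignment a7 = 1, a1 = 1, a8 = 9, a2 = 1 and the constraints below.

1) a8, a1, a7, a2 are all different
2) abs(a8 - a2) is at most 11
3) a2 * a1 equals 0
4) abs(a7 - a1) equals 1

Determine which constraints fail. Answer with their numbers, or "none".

1) a1 = a7 = 1, not all different  FAIL
2) abs(9 - 1) = 8; 8 ≤ 11  OK
3) a2 * a1 = 1 * 1 = 1, not 0  FAIL
4) abs(1 - 1) = 0, not 1  FAIL

Violated: 1, 3, and 4.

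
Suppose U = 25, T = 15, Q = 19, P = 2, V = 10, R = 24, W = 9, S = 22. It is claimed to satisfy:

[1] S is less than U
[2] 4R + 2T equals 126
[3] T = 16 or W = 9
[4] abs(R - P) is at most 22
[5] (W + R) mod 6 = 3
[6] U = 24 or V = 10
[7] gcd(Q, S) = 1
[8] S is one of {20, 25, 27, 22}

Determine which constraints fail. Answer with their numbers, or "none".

[1] S = 22, U = 25; 22 < 25 — OK.
[2] 4R + 2T = 4(24) + 2(15) = 126 — OK.
[3] T = 15 ≠ 16, but W = 9 = 9 (second disjunct) — OK.
[4] abs(24 - 2) = 22; 22 ≤ 22 — OK.
[5] W + R = 33; 33 mod 6 = 3 — OK.
[6] U = 25 ≠ 24, but V = 10 = 10 (second disjunct) — OK.
[7] gcd(19, 22) = 1 — OK.
[8] S = 22 is in {20, 25, 27, 22} — OK.

All constraints are satisfied.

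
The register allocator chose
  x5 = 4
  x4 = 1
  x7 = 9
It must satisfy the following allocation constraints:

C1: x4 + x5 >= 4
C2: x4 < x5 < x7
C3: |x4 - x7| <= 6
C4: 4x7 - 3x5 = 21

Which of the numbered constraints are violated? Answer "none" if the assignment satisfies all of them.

The assignment fails constraints 3, 4.

C1: x4 + x5 = 1 + 4 = 5; 5 ≥ 4 — OK.
C2: values 1 < 4 < 9 — OK.
C3: |1 - 9| = 8; 8 > 6, exceeds bound 6 — violated.
C4: 4x7 - 3x5 = 4(9) - 3(4) = 24, not 21 — violated.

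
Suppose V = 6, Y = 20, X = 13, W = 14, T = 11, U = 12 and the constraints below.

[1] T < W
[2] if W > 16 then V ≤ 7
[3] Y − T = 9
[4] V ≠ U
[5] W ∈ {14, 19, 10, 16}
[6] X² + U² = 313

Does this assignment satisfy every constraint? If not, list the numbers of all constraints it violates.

[1] T = 11, W = 14; 11 < 14 — holds.
[2] W = 14, not > 16; antecedent false, conditional vacuously true — holds.
[3] Y − T = 20 − 11 = 9 — holds.
[4] V = 6, U = 12; distinct — holds.
[5] W = 14 is in {14, 19, 10, 16} — holds.
[6] X² + U² = 13² + 12² = 169 + 144 = 313 — holds.

None — every constraint holds.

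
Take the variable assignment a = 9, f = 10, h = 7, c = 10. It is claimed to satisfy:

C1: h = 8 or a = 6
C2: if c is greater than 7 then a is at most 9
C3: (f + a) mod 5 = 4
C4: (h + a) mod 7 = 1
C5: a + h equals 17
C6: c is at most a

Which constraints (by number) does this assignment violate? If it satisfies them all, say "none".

Constraints 1, 4, 5, 6 are violated.

C1: h = 7 ≠ 8 and a = 9 ≠ 6; both disjuncts false — violated.
C2: c = 10 > 7, so we need a ≤ 9; a = 9 ≤ 9 — OK.
C3: f + a = 19; 19 mod 5 = 4 — OK.
C4: h + a = 16; 16 mod 7 = 2, not 1 — violated.
C5: a + h = 9 + 7 = 16, not 17 — violated.
C6: c = 10, a = 9; 10 > 9 (want ≤) — violated.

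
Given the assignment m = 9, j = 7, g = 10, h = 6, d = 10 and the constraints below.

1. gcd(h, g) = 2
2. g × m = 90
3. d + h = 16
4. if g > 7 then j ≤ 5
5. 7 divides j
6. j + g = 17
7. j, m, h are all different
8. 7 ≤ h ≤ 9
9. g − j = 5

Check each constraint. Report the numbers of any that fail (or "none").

No — constraints 4, 8, and 9 are not satisfied.

1. gcd(6, 10) = 2 — satisfied.
2. g × m = 10 × 9 = 90 — satisfied.
3. d + h = 10 + 6 = 16 — satisfied.
4. g = 10 > 7, so we need j ≤ 5; but j = 7 > 5 — violated.
5. 7 / 7 = 1, so 7 divides 7 — satisfied.
6. j + g = 7 + 10 = 17 — satisfied.
7. values 7, 9, 6 are pairwise distinct — satisfied.
8. h = 6 is outside [7, 9] — violated.
9. g − j = 10 − 7 = 3, not 5 — violated.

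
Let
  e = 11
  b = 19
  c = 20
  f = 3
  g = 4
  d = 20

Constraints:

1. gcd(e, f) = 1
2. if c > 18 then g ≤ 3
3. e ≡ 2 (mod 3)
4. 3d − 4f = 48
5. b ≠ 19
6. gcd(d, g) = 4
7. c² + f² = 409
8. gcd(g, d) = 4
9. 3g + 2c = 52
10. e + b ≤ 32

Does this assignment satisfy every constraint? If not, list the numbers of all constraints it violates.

Violated: 2 and 5.

1. gcd(11, 3) = 1  true
2. c = 20 > 18, so we need g ≤ 3; but g = 4 > 3  false
3. 11 mod 3 = 2  true
4. 3d − 4f = 3(20) − 4(3) = 48  true
5. b = 19, but 19 is required to differ  false
6. gcd(20, 4) = 4  true
7. c² + f² = 20² + 3² = 400 + 9 = 409  true
8. gcd(4, 20) = 4  true
9. 3g + 2c = 3(4) + 2(20) = 52  true
10. e + b = 11 + 19 = 30; 30 ≤ 32  true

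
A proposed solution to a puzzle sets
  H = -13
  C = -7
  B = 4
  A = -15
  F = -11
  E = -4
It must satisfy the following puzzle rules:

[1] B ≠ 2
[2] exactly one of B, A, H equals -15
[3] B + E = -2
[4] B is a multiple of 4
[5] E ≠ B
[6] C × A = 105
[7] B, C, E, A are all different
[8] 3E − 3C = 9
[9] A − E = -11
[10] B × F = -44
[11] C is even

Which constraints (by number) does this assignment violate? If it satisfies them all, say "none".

Constraints 3 and 11 do not hold.

[1] B = 4, and 4 ≠ 2  true
[2] B=4, A=-15, H=-13; 1 of them equals -15  true
[3] B + E = 4 + (-4) = 0, not -2  false
[4] 4 / 4 = 1, so 4 divides 4  true
[5] E = -4, B = 4; distinct  true
[6] C × A = -7 × (-15) = 105  true
[7] values 4, -7, -4, -15 are pairwise distinct  true
[8] 3E − 3C = 3(-4) − 3(-7) = 9  true
[9] A − E = -15 − (-4) = -11  true
[10] B × F = 4 × (-11) = -44  true
[11] C = -7 is odd  false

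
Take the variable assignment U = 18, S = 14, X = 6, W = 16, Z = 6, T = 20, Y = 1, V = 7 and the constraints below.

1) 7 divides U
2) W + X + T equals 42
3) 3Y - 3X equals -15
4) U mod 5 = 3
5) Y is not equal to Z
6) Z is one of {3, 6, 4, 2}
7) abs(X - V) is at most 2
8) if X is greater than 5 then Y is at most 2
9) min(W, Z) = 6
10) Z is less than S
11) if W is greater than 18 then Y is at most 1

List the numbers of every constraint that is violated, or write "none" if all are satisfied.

No — constraint 1 is not satisfied.

1) 18 = 7*2 + 4, so 7 does not divide 18 — violated.
2) W + X + T = 16 + 6 + 20 = 42 — satisfied.
3) 3Y - 3X = 3(1) - 3(6) = -15 — satisfied.
4) 18 mod 5 = 3 — satisfied.
5) Y = 1, Z = 6; distinct — satisfied.
6) Z = 6 is in {3, 6, 4, 2} — satisfied.
7) abs(6 - 7) = 1; 1 ≤ 2 — satisfied.
8) X = 6 > 5, so we need Y ≤ 2; Y = 1 ≤ 2 — satisfied.
9) min(16, 6) = 6 — satisfied.
10) Z = 6, S = 14; 6 < 14 — satisfied.
11) W = 16, not > 18; antecedent false, conditional vacuously true — satisfied.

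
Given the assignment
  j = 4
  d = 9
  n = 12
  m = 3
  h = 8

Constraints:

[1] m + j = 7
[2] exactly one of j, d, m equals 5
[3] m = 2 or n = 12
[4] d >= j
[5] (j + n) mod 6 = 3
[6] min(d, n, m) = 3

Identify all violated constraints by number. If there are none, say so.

The assignment fails constraints 2 and 5.

[1] m + j = 3 + 4 = 7 — satisfied.
[2] j=4, d=9, m=3; 0 of them equal 5, not exactly one — violated.
[3] m = 3 ≠ 2, but n = 12 = 12 (second disjunct) — satisfied.
[4] d = 9, j = 4; 9 ≥ 4 — satisfied.
[5] j + n = 16; 16 mod 6 = 4, not 3 — violated.
[6] min(9, 12, 3) = 3 — satisfied.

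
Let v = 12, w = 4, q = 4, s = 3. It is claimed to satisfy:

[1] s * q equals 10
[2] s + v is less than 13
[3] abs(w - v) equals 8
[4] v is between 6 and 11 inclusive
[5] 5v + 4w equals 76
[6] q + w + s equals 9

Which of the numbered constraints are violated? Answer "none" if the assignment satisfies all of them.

No — constraints 1, 2, 4, and 6 are not satisfied.

[1] s * q = 3 * 4 = 12, not 10 — fails.
[2] s + v = 3 + 12 = 15; 15 ≥ 13, bound 13 not met — fails.
[3] abs(4 - 12) = 8 — holds.
[4] v = 12 is outside [6, 11] — fails.
[5] 5v + 4w = 5(12) + 4(4) = 76 — holds.
[6] q + w + s = 4 + 4 + 3 = 11, not 9 — fails.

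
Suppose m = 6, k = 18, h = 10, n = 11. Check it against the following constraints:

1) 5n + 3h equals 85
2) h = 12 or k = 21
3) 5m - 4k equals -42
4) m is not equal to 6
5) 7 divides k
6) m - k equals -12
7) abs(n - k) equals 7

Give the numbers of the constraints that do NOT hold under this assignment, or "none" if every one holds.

Constraints 2, 4, and 5 do not hold.

1) 5n + 3h = 5(11) + 3(10) = 85  yes
2) h = 10 ≠ 12 and k = 18 ≠ 21; both disjuncts false  no
3) 5m - 4k = 5(6) - 4(18) = -42  yes
4) m = 6, but 6 is required to differ  no
5) 18 = 7*2 + 4, so 7 does not divide 18  no
6) m - k = 6 - 18 = -12  yes
7) abs(11 - 18) = 7  yes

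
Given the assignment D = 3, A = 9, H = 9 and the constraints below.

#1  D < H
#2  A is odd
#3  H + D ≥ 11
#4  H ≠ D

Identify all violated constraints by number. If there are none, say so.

#1 D = 3, H = 9; 3 < 9  OK
#2 A = 9 is odd  OK
#3 H + D = 9 + 3 = 12; 12 ≥ 11  OK
#4 H = 9, D = 3; distinct  OK

The assignment satisfies every constraint.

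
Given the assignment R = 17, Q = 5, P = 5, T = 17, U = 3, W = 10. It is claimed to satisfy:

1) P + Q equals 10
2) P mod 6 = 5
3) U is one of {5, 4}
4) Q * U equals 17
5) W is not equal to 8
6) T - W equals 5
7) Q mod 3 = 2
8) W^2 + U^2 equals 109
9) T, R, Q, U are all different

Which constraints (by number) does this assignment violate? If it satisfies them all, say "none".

Violated: 3, 4, 6, and 9.

1) P + Q = 5 + 5 = 10 — satisfied.
2) 5 mod 6 = 5 — satisfied.
3) U = 3 is not in {5, 4} — violated.
4) Q * U = 5 * 3 = 15, not 17 — violated.
5) W = 10, and 10 ≠ 8 — satisfied.
6) T - W = 17 - 10 = 7, not 5 — violated.
7) 5 mod 3 = 2 — satisfied.
8) W^2 + U^2 = 10^2 + 3^2 = 100 + 9 = 109 — satisfied.
9) T = R = 17, not all different — violated.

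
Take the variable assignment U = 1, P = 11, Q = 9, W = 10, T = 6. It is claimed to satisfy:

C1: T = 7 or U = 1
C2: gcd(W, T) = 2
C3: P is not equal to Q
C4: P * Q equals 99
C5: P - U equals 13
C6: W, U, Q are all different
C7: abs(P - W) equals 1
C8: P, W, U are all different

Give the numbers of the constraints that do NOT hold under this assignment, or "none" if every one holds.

Constraint 5 is violated.

C1: T = 6 ≠ 7, but U = 1 = 1 (second disjunct) — holds.
C2: gcd(10, 6) = 2 — holds.
C3: P = 11, Q = 9; distinct — holds.
C4: P * Q = 11 * 9 = 99 — holds.
C5: P - U = 11 - 1 = 10, not 13 — does not hold.
C6: values 10, 1, 9 are pairwise distinct — holds.
C7: abs(11 - 10) = 1 — holds.
C8: values 11, 10, 1 are pairwise distinct — holds.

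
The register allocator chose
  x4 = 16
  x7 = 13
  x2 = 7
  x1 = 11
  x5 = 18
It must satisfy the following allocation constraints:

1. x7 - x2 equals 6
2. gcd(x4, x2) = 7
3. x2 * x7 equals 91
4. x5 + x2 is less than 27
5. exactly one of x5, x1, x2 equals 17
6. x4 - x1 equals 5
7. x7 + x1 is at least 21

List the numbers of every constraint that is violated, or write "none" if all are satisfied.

Constraints 2 and 5 do not hold.

1. x7 - x2 = 13 - 7 = 6  ✔
2. gcd(16, 7) = 1, not 7  ✘
3. x2 * x7 = 7 * 13 = 91  ✔
4. x5 + x2 = 18 + 7 = 25; 25 < 27  ✔
5. x5=18, x1=11, x2=7; 0 of them equal 17, not exactly one  ✘
6. x4 - x1 = 16 - 11 = 5  ✔
7. x7 + x1 = 13 + 11 = 24; 24 ≥ 21  ✔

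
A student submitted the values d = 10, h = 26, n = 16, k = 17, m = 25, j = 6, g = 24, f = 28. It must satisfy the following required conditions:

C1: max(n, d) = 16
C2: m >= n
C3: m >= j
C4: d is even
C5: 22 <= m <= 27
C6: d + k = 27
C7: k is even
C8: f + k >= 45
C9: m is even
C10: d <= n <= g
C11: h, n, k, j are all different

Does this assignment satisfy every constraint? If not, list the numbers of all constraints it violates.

Constraints 7 and 9 do not hold.

C1: max(16, 10) = 16 — satisfied.
C2: m = 25, n = 16; 25 ≥ 16 — satisfied.
C3: m = 25, j = 6; 25 ≥ 6 — satisfied.
C4: d = 10 is even — satisfied.
C5: m = 25 lies in [22, 27] — satisfied.
C6: d + k = 10 + 17 = 27 — satisfied.
C7: k = 17 is odd — violated.
C8: f + k = 28 + 17 = 45; 45 ≥ 45 — satisfied.
C9: m = 25 is odd — violated.
C10: values 10 <= 16 <= 24 — satisfied.
C11: values 26, 16, 17, 6 are pairwise distinct — satisfied.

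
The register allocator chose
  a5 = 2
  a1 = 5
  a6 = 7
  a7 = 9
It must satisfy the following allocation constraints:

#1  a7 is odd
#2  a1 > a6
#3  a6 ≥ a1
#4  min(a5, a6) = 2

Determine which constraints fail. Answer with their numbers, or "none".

The assignment fails constraint 2.

#1 a7 = 9 is odd  holds
#2 a1 = 5, a6 = 7; 5 ≤ 7 (want >)  fails
#3 a6 = 7, a1 = 5; 7 ≥ 5  holds
#4 min(2, 7) = 2  holds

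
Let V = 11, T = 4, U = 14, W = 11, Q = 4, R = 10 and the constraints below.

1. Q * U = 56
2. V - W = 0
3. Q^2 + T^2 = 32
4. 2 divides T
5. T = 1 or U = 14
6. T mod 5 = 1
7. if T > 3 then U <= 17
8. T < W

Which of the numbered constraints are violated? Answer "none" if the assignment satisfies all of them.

1. Q * U = 4 * 14 = 56 — holds.
2. V - W = 11 - 11 = 0 — holds.
3. Q^2 + T^2 = 4^2 + 4^2 = 16 + 16 = 32 — holds.
4. 4 / 2 = 2, so 2 divides 4 — holds.
5. T = 4 ≠ 1, but U = 14 = 14 (second disjunct) — holds.
6. 4 mod 5 = 4, not 1 — fails.
7. T = 4 > 3, so we need U ≤ 17; U = 14 ≤ 17 — holds.
8. T = 4, W = 11; 4 < 11 — holds.

Constraint 6 does not hold.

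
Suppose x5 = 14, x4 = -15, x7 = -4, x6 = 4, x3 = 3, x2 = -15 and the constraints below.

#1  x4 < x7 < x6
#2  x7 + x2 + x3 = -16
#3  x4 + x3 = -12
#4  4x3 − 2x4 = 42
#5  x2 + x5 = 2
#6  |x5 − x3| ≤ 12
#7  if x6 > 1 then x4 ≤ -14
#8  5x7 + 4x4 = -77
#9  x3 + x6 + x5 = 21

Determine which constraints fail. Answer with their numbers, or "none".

Constraints 5 and 8 do not hold.

#1 values -15 < -4 < 4  holds
#2 x7 + x2 + x3 = -4 + (-15) + 3 = -16  holds
#3 x4 + x3 = -15 + 3 = -12  holds
#4 4x3 − 2x4 = 4(3) − 2(-15) = 42  holds
#5 x2 + x5 = -15 + 14 = -1, not 2  fails
#6 |14 − 3| = 11; 11 ≤ 12  holds
#7 x6 = 4 > 1, so we need x4 ≤ -14; x4 = -15 ≤ -14  holds
#8 5x7 + 4x4 = 5(-4) + 4(-15) = -80, not -77  fails
#9 x3 + x6 + x5 = 3 + 4 + 14 = 21  holds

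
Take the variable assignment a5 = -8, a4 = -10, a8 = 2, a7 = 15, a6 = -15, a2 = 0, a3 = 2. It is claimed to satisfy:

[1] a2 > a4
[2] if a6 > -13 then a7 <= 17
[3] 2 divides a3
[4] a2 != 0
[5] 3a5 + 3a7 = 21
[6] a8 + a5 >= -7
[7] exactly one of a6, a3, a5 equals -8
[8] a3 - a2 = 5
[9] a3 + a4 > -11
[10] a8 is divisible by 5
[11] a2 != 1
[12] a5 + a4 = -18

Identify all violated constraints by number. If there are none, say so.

[1] a2 = 0, a4 = -10; 0 > -10 — holds.
[2] a6 = -15, not > -13; antecedent false, conditional vacuously true — holds.
[3] 2 / 2 = 1, so 2 divides 2 — holds.
[4] a2 = 0, but 0 is required to differ — fails.
[5] 3a5 + 3a7 = 3(-8) + 3(15) = 21 — holds.
[6] a8 + a5 = 2 + (-8) = -6; -6 ≥ -7 — holds.
[7] a6=-15, a3=2, a5=-8; 1 of them equals -8 — holds.
[8] a3 - a2 = 2 - 0 = 2, not 5 — fails.
[9] a3 + a4 = 2 + (-10) = -8; -8 > -11 — holds.
[10] 2 = 5*0 + 2, so 5 does not divide 2 — fails.
[11] a2 = 0, and 0 ≠ 1 — holds.
[12] a5 + a4 = -8 + (-10) = -18 — holds.

Constraints 4, 8, 10 do not hold.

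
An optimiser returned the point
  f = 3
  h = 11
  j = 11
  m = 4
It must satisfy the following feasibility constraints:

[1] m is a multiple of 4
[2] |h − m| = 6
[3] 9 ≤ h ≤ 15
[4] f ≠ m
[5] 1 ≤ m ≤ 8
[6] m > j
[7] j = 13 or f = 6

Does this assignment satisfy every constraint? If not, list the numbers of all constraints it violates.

The assignment fails constraints 2, 6, 7.

[1] 4 / 4 = 1, so 4 divides 4 — holds.
[2] |11 − 4| = 7, not 6 — does not hold.
[3] h = 11 lies in [9, 15] — holds.
[4] f = 3, m = 4; distinct — holds.
[5] m = 4 lies in [1, 8] — holds.
[6] m = 4, j = 11; 4 ≤ 11 (want >) — does not hold.
[7] j = 11 ≠ 13 and f = 3 ≠ 6; both disjuncts false — does not hold.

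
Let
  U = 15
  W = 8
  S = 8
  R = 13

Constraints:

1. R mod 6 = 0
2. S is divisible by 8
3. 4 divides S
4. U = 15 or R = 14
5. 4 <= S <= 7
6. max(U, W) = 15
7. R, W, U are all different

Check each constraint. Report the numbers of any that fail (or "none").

Constraints 1, 5 do not hold.

1. 13 mod 6 = 1, not 0 — violated.
2. 8 / 8 = 1, so 8 divides 8 — OK.
3. 8 / 4 = 2, so 4 divides 8 — OK.
4. U = 15 = 15 (first disjunct) — OK.
5. S = 8 is outside [4, 7] — violated.
6. max(15, 8) = 15 — OK.
7. values 13, 8, 15 are pairwise distinct — OK.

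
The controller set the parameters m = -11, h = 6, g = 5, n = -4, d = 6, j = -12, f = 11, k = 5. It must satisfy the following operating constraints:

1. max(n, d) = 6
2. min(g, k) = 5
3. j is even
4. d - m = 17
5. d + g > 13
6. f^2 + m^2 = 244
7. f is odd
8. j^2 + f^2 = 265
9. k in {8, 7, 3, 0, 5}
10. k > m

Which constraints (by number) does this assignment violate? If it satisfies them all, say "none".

Constraints 5 and 6 do not hold.

1. max(-4, 6) = 6  ✔
2. min(5, 5) = 5  ✔
3. j = -12 is even  ✔
4. d - m = 6 - (-11) = 17  ✔
5. d + g = 6 + 5 = 11; 11 ≤ 13, bound 13 not met  ✘
6. f^2 + m^2 = 11^2 + (-11)^2 = 121 + 121 = 242, not 244  ✘
7. f = 11 is odd  ✔
8. j^2 + f^2 = (-12)^2 + 11^2 = 144 + 121 = 265  ✔
9. k = 5 is in {8, 7, 3, 0, 5}  ✔
10. k = 5, m = -11; 5 > -11  ✔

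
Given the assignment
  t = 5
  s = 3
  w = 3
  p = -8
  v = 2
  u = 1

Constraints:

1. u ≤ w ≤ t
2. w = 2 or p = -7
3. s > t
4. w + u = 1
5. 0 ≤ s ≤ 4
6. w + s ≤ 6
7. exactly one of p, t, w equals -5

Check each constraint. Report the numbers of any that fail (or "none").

No — constraints 2, 3, 4, and 7 are not satisfied.

1. values 1 ≤ 3 ≤ 5 — holds.
2. w = 3 ≠ 2 and p = -8 ≠ -7; both disjuncts false — does not hold.
3. s = 3, t = 5; 3 ≤ 5 (want >) — does not hold.
4. w + u = 3 + 1 = 4, not 1 — does not hold.
5. s = 3 lies in [0, 4] — holds.
6. w + s = 3 + 3 = 6; 6 ≤ 6 — holds.
7. p=-8, t=5, w=3; 0 of them equal -5, not exactly one — does not hold.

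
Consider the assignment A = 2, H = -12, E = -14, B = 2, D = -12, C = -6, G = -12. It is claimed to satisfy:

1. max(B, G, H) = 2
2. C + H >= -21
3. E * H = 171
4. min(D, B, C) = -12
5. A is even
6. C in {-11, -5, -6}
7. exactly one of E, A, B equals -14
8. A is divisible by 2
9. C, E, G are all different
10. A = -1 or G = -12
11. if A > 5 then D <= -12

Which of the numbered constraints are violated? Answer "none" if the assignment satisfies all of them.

1. max(2, -12, -12) = 2  ✓
2. C + H = -6 + (-12) = -18; -18 ≥ -21  ✓
3. E * H = -14 * (-12) = 168, not 171  ✗
4. min(-12, 2, -6) = -12  ✓
5. A = 2 is even  ✓
6. C = -6 is in {-11, -5, -6}  ✓
7. E=-14, A=2, B=2; 1 of them equals -14  ✓
8. 2 / 2 = 1, so 2 divides 2  ✓
9. values -6, -14, -12 are pairwise distinct  ✓
10. A = 2 ≠ -1, but G = -12 = -12 (second disjunct)  ✓
11. A = 2, not > 5; antecedent false, conditional vacuously true  ✓

Violated: 3.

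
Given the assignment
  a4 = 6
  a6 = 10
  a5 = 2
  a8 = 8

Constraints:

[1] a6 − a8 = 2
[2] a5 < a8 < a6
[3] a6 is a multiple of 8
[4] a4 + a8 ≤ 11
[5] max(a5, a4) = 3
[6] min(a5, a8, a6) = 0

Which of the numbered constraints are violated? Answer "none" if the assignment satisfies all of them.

Constraints 3, 4, 5, and 6 are violated.

[1] a6 − a8 = 10 − 8 = 2 — OK.
[2] values 2 < 8 < 10 — OK.
[3] 10 = 8×1 + 2, so 8 does not divide 10 — violated.
[4] a4 + a8 = 6 + 8 = 14; 14 > 11, bound 11 not met — violated.
[5] max(2, 6) = 6, not 3 — violated.
[6] min(2, 8, 10) = 2, not 0 — violated.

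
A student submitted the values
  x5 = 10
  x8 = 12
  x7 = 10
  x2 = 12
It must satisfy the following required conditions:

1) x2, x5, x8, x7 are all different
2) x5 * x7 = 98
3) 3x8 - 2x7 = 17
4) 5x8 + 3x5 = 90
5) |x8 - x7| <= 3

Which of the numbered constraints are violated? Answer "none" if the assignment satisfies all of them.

1) x2 = x8 = 12, not all different  no
2) x5 * x7 = 10 * 10 = 100, not 98  no
3) 3x8 - 2x7 = 3(12) - 2(10) = 16, not 17  no
4) 5x8 + 3x5 = 5(12) + 3(10) = 90  yes
5) |12 - 10| = 2; 2 ≤ 3  yes

Constraints 1, 2, and 3 are violated.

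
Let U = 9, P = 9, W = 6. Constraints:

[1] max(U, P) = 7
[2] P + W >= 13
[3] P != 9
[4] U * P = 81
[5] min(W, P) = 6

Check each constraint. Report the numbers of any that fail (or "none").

[1] max(9, 9) = 9, not 7 — fails.
[2] P + W = 9 + 6 = 15; 15 ≥ 13 — holds.
[3] P = 9, but 9 is required to differ — fails.
[4] U * P = 9 * 9 = 81 — holds.
[5] min(6, 9) = 6 — holds.

No — constraints 1 and 3 are not satisfied.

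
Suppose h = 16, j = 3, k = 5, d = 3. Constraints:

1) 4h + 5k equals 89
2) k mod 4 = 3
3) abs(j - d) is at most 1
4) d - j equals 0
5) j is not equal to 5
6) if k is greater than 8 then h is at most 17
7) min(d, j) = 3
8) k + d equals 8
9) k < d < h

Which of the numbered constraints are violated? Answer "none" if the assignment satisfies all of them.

1) 4h + 5k = 4(16) + 5(5) = 89 — OK.
2) 5 mod 4 = 1, not 3 — violated.
3) abs(3 - 3) = 0; 0 ≤ 1 — OK.
4) d - j = 3 - 3 = 0 — OK.
5) j = 3, and 3 ≠ 5 — OK.
6) k = 5, not > 8; antecedent false, conditional vacuously true — OK.
7) min(3, 3) = 3 — OK.
8) k + d = 5 + 3 = 8 — OK.
9) values 5, 3, 16; k = 5 is not < d = 3 — violated.

Constraints 2 and 9 are violated.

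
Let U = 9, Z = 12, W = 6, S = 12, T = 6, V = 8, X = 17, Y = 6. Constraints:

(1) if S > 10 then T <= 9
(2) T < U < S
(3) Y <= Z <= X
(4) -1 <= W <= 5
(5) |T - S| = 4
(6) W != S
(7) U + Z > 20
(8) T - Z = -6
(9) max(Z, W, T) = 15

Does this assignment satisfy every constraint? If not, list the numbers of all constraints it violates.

Constraints 4, 5, and 9 do not hold.

(1) S = 12 > 10, so we need T ≤ 9; T = 6 ≤ 9  ✔
(2) values 6 < 9 < 12  ✔
(3) values 6 <= 12 <= 17  ✔
(4) W = 6 is outside [-1, 5]  ✘
(5) |6 - 12| = 6, not 4  ✘
(6) W = 6, S = 12; distinct  ✔
(7) U + Z = 9 + 12 = 21; 21 > 20  ✔
(8) T - Z = 6 - 12 = -6  ✔
(9) max(12, 6, 6) = 12, not 15  ✘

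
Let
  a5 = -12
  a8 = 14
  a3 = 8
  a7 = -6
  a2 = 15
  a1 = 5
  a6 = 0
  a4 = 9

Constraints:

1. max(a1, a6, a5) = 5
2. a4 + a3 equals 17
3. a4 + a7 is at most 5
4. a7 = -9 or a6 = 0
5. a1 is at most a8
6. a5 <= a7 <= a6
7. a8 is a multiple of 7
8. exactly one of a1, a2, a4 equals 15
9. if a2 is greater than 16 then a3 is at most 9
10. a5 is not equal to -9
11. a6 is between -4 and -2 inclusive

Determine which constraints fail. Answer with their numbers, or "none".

1. max(5, 0, -12) = 5 — holds.
2. a4 + a3 = 9 + 8 = 17 — holds.
3. a4 + a7 = 9 + (-6) = 3; 3 ≤ 5 — holds.
4. a7 = -6 ≠ -9, but a6 = 0 = 0 (second disjunct) — holds.
5. a1 = 5, a8 = 14; 5 ≤ 14 — holds.
6. values -12 <= -6 <= 0 — holds.
7. 14 / 7 = 2, so 7 divides 14 — holds.
8. a1=5, a2=15, a4=9; 1 of them equals 15 — holds.
9. a2 = 15, not > 16; antecedent false, conditional vacuously true — holds.
10. a5 = -12, and -12 ≠ -9 — holds.
11. a6 = 0 is outside [-4, -2] — does not hold.

No — constraint 11 is not satisfied.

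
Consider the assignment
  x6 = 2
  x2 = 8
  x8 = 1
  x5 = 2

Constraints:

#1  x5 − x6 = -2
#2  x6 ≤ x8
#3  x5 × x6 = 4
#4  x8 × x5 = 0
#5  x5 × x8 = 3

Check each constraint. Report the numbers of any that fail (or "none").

#1 x5 − x6 = 2 − 2 = 0, not -2 — fails.
#2 x6 = 2, x8 = 1; 2 > 1 (want ≤) — fails.
#3 x5 × x6 = 2 × 2 = 4 — holds.
#4 x8 × x5 = 1 × 2 = 2, not 0 — fails.
#5 x5 × x8 = 2 × 1 = 2, not 3 — fails.

Constraints 1, 2, 4, and 5 do not hold.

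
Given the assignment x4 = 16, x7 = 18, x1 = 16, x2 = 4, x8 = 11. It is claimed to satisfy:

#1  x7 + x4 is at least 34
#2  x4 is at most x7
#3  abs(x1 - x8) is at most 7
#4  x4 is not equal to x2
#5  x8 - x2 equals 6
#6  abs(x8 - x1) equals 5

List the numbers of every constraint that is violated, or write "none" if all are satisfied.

No — constraint 5 is not satisfied.

#1 x7 + x4 = 18 + 16 = 34; 34 ≥ 34 — holds.
#2 x4 = 16, x7 = 18; 16 ≤ 18 — holds.
#3 abs(16 - 11) = 5; 5 ≤ 7 — holds.
#4 x4 = 16, x2 = 4; distinct — holds.
#5 x8 - x2 = 11 - 4 = 7, not 6 — does not hold.
#6 abs(11 - 16) = 5 — holds.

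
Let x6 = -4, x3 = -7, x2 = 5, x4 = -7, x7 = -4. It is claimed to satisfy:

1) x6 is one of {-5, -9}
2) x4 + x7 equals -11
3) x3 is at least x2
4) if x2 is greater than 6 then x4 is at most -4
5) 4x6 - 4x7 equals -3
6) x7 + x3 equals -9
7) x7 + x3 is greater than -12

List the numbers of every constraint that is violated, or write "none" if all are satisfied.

1) x6 = -4 is not in {-5, -9}  ✗
2) x4 + x7 = -7 + (-4) = -11  ✓
3) x3 = -7, x2 = 5; -7 < 5 (want ≥)  ✗
4) x2 = 5, not > 6; antecedent false, conditional vacuously true  ✓
5) 4x6 - 4x7 = 4(-4) - 4(-4) = 0, not -3  ✗
6) x7 + x3 = -4 + (-7) = -11, not -9  ✗
7) x7 + x3 = -4 + (-7) = -11; -11 > -12  ✓

No — constraints 1, 3, 5, and 6 are not satisfied.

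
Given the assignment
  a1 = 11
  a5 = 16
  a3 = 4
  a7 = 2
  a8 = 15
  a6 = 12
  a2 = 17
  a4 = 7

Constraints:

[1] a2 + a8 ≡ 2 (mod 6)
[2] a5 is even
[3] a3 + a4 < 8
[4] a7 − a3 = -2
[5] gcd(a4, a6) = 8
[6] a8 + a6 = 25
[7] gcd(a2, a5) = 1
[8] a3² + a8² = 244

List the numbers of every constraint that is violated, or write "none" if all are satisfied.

The assignment fails constraints 3, 5, 6, 8.

[1] a2 + a8 = 32; 32 mod 6 = 2 — holds.
[2] a5 = 16 is even — holds.
[3] a3 + a4 = 4 + 7 = 11; 11 ≥ 8, bound 8 not met — does not hold.
[4] a7 − a3 = 2 − 4 = -2 — holds.
[5] gcd(7, 12) = 1, not 8 — does not hold.
[6] a8 + a6 = 15 + 12 = 27, not 25 — does not hold.
[7] gcd(17, 16) = 1 — holds.
[8] a3² + a8² = 4² + 15² = 16 + 225 = 241, not 244 — does not hold.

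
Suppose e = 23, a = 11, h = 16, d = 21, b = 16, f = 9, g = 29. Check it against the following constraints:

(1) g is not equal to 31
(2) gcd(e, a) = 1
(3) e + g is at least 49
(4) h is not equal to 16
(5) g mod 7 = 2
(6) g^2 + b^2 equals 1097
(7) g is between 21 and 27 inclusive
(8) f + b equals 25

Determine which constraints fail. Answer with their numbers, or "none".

No — constraints 4, 5, 7 are not satisfied.

(1) g = 29, and 29 ≠ 31 — OK.
(2) gcd(23, 11) = 1 — OK.
(3) e + g = 23 + 29 = 52; 52 ≥ 49 — OK.
(4) h = 16, but 16 is required to differ — violated.
(5) 29 mod 7 = 1, not 2 — violated.
(6) g^2 + b^2 = 29^2 + 16^2 = 841 + 256 = 1097 — OK.
(7) g = 29 is outside [21, 27] — violated.
(8) f + b = 9 + 16 = 25 — OK.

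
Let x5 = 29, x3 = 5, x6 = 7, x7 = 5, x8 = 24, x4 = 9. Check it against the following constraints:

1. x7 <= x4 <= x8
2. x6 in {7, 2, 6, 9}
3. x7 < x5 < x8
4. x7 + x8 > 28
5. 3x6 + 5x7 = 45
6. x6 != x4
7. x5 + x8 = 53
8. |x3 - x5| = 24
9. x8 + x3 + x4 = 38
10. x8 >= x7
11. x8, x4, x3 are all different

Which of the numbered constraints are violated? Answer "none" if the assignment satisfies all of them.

Violated: 3, 5.

1. values 5 <= 9 <= 24  ✔
2. x6 = 7 is in {7, 2, 6, 9}  ✔
3. values 5, 29, 24; x5 = 29 is not < x8 = 24  ✘
4. x7 + x8 = 5 + 24 = 29; 29 > 28  ✔
5. 3x6 + 5x7 = 3(7) + 5(5) = 46, not 45  ✘
6. x6 = 7, x4 = 9; distinct  ✔
7. x5 + x8 = 29 + 24 = 53  ✔
8. |5 - 29| = 24  ✔
9. x8 + x3 + x4 = 24 + 5 + 9 = 38  ✔
10. x8 = 24, x7 = 5; 24 ≥ 5  ✔
11. values 24, 9, 5 are pairwise distinct  ✔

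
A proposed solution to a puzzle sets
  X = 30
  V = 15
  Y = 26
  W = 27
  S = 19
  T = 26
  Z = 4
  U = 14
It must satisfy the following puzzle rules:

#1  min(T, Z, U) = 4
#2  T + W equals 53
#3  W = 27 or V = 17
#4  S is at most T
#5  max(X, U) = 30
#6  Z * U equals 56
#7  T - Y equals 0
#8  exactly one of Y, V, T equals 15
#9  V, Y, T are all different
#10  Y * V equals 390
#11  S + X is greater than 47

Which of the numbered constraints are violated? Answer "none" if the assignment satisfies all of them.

#1 min(26, 4, 14) = 4  ✔
#2 T + W = 26 + 27 = 53  ✔
#3 W = 27 = 27 (first disjunct)  ✔
#4 S = 19, T = 26; 19 ≤ 26  ✔
#5 max(30, 14) = 30  ✔
#6 Z * U = 4 * 14 = 56  ✔
#7 T - Y = 26 - 26 = 0  ✔
#8 Y=26, V=15, T=26; 1 of them equals 15  ✔
#9 Y = T = 26, not all different  ✘
#10 Y * V = 26 * 15 = 390  ✔
#11 S + X = 19 + 30 = 49; 49 > 47  ✔

Constraint 9 does not hold.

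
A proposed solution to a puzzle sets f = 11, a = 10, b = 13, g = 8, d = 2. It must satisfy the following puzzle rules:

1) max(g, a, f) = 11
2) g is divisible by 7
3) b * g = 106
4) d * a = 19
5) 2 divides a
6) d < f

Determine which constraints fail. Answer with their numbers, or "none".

The assignment fails constraints 2, 3, 4.

1) max(8, 10, 11) = 11  ✓
2) 8 = 7*1 + 1, so 7 does not divide 8  ✗
3) b * g = 13 * 8 = 104, not 106  ✗
4) d * a = 2 * 10 = 20, not 19  ✗
5) 10 / 2 = 5, so 2 divides 10  ✓
6) d = 2, f = 11; 2 < 11  ✓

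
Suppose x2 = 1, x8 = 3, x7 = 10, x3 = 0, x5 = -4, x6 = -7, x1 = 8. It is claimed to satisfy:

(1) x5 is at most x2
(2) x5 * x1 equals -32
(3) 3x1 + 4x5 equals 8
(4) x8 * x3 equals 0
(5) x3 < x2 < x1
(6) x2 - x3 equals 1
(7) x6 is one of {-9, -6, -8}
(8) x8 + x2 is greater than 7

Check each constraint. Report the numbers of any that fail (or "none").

(1) x5 = -4, x2 = 1; -4 ≤ 1 — OK.
(2) x5 * x1 = -4 * 8 = -32 — OK.
(3) 3x1 + 4x5 = 3(8) + 4(-4) = 8 — OK.
(4) x8 * x3 = 3 * 0 = 0 — OK.
(5) values 0 < 1 < 8 — OK.
(6) x2 - x3 = 1 - 0 = 1 — OK.
(7) x6 = -7 is not in {-9, -6, -8} — violated.
(8) x8 + x2 = 3 + 1 = 4; 4 ≤ 7, bound 7 not met — violated.

Constraints 7 and 8 do not hold.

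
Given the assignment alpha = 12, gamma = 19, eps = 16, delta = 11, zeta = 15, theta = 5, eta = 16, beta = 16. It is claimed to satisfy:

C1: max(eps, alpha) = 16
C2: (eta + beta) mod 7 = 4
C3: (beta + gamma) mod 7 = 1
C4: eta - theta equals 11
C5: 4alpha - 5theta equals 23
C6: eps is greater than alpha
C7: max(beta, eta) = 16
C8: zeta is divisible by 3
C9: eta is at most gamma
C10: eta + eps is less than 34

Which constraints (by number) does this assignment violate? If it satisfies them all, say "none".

C1: max(16, 12) = 16 — holds.
C2: eta + beta = 32; 32 mod 7 = 4 — holds.
C3: beta + gamma = 35; 35 mod 7 = 0, not 1 — does not hold.
C4: eta - theta = 16 - 5 = 11 — holds.
C5: 4alpha - 5theta = 4(12) - 5(5) = 23 — holds.
C6: eps = 16, alpha = 12; 16 > 12 — holds.
C7: max(16, 16) = 16 — holds.
C8: 15 / 3 = 5, so 3 divides 15 — holds.
C9: eta = 16, gamma = 19; 16 ≤ 19 — holds.
C10: eta + eps = 16 + 16 = 32; 32 < 34 — holds.

Constraint 3 is violated.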